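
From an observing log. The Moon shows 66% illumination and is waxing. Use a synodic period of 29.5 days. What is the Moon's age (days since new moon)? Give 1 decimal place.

8.9 days

Invert f = (1 − cos θ)/2 to get cos θ = 1 − 2(0.66) = -0.320, hence θ₀ = arccos -0.320 = 108.7°.
The Moon is waxing (0°–180°), so θ = 108.7° directly.
That fraction of the synodic month is 108.7/360 × 29.5 d ≈ 8.90 d.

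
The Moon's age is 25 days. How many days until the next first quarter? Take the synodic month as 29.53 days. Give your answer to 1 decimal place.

11.9 days

First quarter occurs at elongation 90°, i.e. at age 29.53 × 90/360 = 7.383 d.
This lunation's first quarter (7.383 d) has passed, so add one period: 36.913 − 25 = 11.913 days.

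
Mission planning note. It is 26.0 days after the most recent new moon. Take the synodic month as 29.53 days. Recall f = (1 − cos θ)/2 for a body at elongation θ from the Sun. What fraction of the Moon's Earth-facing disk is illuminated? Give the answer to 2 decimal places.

The Moon has covered 26.0/29.53 of its cycle, so θ ≈ 360° × 26.0/29.53 = 317.0°.
cos 317.0° = 0.731, so f = (1 − 0.731)/2 = 0.135.

0.13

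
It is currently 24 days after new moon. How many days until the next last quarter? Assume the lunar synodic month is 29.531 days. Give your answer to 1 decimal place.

27.7 days

Last quarter is 0.75 of the way through the cycle: age 0.75 × 29.531 = 22.148 d.
This lunation's last quarter (22.148 d) has passed, so add one period: 51.679 − 24 = 27.679 days.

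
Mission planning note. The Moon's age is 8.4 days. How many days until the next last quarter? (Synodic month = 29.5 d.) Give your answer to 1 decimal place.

Last quarter occurs at elongation 270°, i.e. at age 29.5 × 270/360 = 22.125 d.
So 13.725 days remain (22.125 − 8.4).

13.7 days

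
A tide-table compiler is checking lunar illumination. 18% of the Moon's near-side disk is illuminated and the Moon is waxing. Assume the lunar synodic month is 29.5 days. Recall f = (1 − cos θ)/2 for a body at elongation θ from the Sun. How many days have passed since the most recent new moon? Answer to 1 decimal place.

From f = (1 − cos θ)/2: cos θ = 1 − 2×0.18 = 0.640; arccos → 50.2°.
Before full moon the principal value applies: θ = 50.2°.
At 360°/29.5 d per day, 50.2° corresponds to 4.11 days.

4.1 days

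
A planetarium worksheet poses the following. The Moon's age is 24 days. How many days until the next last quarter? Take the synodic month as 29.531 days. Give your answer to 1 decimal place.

Last quarter is 0.75 of the way through the cycle: age 0.75 × 29.531 = 22.148 d.
This lunation's last quarter (22.148 d) has passed, so add one period: 51.679 − 24 = 27.679 days.

27.7 days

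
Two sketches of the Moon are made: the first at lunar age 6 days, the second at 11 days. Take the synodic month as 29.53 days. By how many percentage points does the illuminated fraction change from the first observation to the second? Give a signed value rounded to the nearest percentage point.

First observation: θ = 360°·6/29.53 = 73.1°, so f = 0.355.
Second observation: θ = 134.1°, f = 0.848.
Δf = 0.848 − 0.355 = +0.493, i.e. +49 pp.

+49 percentage points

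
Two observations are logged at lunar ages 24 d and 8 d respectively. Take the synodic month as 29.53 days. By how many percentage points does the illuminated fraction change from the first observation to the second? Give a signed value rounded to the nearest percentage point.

+26 percentage points

θ₁ = 360° × 24/29.53 = 292.6°, f₁ = (1 − cos θ₁)/2 = 0.308.
θ₂ = 360° × 8/29.53 = 97.5°, f₂ = (1 − cos θ₂)/2 = 0.566.
Change = f₂ − f₁ = +0.258 → +26 percentage points.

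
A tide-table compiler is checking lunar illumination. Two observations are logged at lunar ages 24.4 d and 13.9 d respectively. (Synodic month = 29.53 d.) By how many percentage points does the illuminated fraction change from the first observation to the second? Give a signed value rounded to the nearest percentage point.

+72 percentage points

θ₁ = 360° × 24.4/29.53 = 297.5°, f₁ = (1 − cos θ₁)/2 = 0.269.
θ₂ = 360° × 13.9/29.53 = 169.5°, f₂ = (1 − cos θ₂)/2 = 0.992.
Change = f₂ − f₁ = +0.722 → +72 percentage points.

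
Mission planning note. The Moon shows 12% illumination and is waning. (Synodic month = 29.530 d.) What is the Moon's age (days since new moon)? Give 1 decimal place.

26.2 days

Invert f = (1 − cos θ)/2 to get cos θ = 1 − 2(0.12) = 0.760, hence θ₀ = arccos 0.760 = 40.5°.
Waning ⇒ past full, so θ = 360° − 40.5° = 319.5°.
Age = 29.530 × 319.5°/360° ≈ 26.20 days.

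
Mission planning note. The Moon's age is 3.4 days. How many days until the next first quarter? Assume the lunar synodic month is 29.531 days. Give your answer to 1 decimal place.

First quarter occurs at elongation 90°, i.e. at age 29.531 × 90/360 = 7.383 d.
So 3.983 days remain (7.383 − 3.4).

4.0 days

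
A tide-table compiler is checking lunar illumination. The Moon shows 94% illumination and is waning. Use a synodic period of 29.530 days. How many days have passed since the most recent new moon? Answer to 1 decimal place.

17.1 days

From f = (1 − cos θ)/2: cos θ = 1 − 2×0.94 = -0.880; arccos → 151.6°.
Since the Moon is past full (waning), take the reflex angle: θ = 360° − 151.6° = 208.4°.
At 360°/29.530 d per day, 208.4° corresponds to 17.09 days.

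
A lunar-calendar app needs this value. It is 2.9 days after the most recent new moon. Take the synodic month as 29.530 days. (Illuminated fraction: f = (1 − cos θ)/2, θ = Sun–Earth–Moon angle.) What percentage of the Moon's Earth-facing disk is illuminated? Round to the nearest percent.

Elongation θ = 360° × 2.9/29.530 ≈ 35.4°.
With cos θ = 0.816, the lit fraction is (1 − 0.816)/2 ≈ 0.092, so 9%.

9%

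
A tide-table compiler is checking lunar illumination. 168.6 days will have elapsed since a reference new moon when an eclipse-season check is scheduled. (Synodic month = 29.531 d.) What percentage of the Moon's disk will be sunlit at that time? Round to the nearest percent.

63%

Reduce mod P: 168.6 − 5×29.531 = 20.94 d into the current lunation.
Elongation θ = 360° × 20.94/29.531 ≈ 255.3°.
cos 255.3° = (-0.253), so f = (1 − (-0.253))/2 = 0.627, so 63%.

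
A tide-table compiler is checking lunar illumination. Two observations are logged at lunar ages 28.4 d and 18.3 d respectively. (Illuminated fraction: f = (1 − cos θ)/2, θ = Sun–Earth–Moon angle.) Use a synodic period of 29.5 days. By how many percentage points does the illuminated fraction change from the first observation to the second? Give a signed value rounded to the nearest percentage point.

θ₁ = 360° × 28.4/29.5 = 346.6°, f₁ = (1 − cos θ₁)/2 = 0.014.
θ₂ = 360° × 18.3/29.5 = 223.3°, f₂ = (1 − cos θ₂)/2 = 0.864.
Change = f₂ − f₁ = +0.850 → +85 percentage points.

+85 percentage points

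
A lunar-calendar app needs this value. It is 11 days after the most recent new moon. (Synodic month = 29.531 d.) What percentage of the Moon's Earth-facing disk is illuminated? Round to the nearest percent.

85%

Elongation θ = 360° × 11/29.531 ≈ 134.1°.
With cos θ = (-0.696), the lit fraction is (1 − (-0.696))/2 ≈ 0.848, so 85%.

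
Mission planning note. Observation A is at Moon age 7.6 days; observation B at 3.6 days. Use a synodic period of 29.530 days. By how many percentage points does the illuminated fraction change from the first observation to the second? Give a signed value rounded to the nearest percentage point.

First observation: θ = 360°·7.6/29.530 = 92.7°, so f = 0.523.
Second observation: θ = 43.9°, f = 0.140.
Δf = 0.140 − 0.523 = -0.383, i.e. -38 pp.

-38 pp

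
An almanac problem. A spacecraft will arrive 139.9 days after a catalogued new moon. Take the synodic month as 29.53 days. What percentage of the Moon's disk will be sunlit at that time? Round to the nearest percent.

139.9/29.53 = 4.738 lunations, so 4 complete cycles and 21.78 d into the next.
Phase angle: θ = 360°·(21.78 d)/(29.53 d) = 265.5°.
Illuminated fraction = (1 − cos 265.5°)/2 = (1 − (-0.078))/2 ≈ 0.539, so 54%.

54%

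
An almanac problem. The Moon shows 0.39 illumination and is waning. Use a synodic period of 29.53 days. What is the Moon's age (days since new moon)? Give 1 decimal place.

cos θ = 1 − 2f = 0.220, giving a principal value of 77.3°.
Waning ⇒ past full, so θ = 360° − 77.3° = 282.7°.
That fraction of the synodic month is 282.7/360 × 29.53 d ≈ 23.19 d.

23.2 days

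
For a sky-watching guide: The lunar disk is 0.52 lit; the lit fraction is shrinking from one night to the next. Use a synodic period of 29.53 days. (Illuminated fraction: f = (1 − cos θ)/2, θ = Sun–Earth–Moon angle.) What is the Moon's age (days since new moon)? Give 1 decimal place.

From f = (1 − cos θ)/2: cos θ = 1 − 2×0.52 = -0.040; arccos → 92.3°.
Waning ⇒ past full, so θ = 360° − 92.3° = 267.7°.
Age = 29.53 × 267.7°/360° ≈ 21.96 days.

22.0 days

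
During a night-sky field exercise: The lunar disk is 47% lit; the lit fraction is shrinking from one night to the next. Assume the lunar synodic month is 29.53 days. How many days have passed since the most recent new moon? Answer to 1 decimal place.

Invert f = (1 − cos θ)/2 to get cos θ = 1 − 2(0.47) = 0.060, hence θ₀ = arccos 0.060 = 86.6°.
Since the Moon is past full (waning), take the reflex angle: θ = 360° − 86.6° = 273.4°.
Age = 29.53 × 273.4°/360° ≈ 22.43 days.

22.4 days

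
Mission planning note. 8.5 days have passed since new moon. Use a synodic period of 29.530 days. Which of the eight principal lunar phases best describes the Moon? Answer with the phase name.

first quarter

At 8.5/29.530 of the cycle, θ ≈ 104° — the first quarter range.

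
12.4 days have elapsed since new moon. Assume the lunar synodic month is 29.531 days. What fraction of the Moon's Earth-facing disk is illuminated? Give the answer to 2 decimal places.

Elongation θ = 360° × 12.4/29.531 ≈ 151.2°.
cos 151.2° = (-0.876), so f = (1 − (-0.876))/2 = 0.938.

0.94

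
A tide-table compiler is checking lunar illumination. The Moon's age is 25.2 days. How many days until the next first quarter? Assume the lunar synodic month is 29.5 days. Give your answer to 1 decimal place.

11.7 days

First quarter is 0.25 of the way through the cycle: age 0.25 × 29.5 = 7.375 d.
This lunation's first quarter (7.375 d) has passed, so add one period: 36.875 − 25.2 = 11.675 days.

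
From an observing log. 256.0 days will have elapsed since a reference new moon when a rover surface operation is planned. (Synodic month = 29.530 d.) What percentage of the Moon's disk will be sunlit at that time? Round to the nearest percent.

Reduce mod P: 256.0 − 8×29.530 = 19.76 d into the current lunation.
The Moon has covered 19.76/29.530 of its cycle, so θ ≈ 360° × 19.76/29.530 = 240.9°.
cos 240.9° = (-0.486), so f = (1 − (-0.486))/2 = 0.743, so 74%.

74%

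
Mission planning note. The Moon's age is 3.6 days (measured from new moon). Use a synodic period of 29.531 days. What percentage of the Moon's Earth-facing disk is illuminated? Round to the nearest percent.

Phase angle: θ = 360°·(3.6 d)/(29.531 d) = 43.9°.
Illuminated fraction = (1 − cos 43.9°)/2 = (1 − 0.721)/2 ≈ 0.140, so 14%.

14%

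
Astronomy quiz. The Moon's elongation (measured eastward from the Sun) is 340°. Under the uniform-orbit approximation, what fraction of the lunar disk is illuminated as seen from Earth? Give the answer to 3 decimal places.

Half-versine of 340°: (1 − 0.940)/2 = 0.030.

0.030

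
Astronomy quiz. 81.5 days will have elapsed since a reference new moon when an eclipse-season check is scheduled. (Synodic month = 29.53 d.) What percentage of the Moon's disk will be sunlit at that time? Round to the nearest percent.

Reduce mod P: 81.5 − 2×29.53 = 22.44 d into the current lunation.
The Moon has covered 22.44/29.53 of its cycle, so θ ≈ 360° × 22.44/29.53 = 273.6°.
With cos θ = 0.062, the lit fraction is (1 − 0.062)/2 ≈ 0.469, so 47%.

47%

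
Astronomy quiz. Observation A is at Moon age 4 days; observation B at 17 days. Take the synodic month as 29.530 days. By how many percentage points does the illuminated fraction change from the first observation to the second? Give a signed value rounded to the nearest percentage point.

First observation: θ = 360°·4/29.530 = 48.8°, so f = 0.170.
Second observation: θ = 207.2°, f = 0.945.
Δf = 0.945 − 0.170 = +0.774, i.e. +77 pp.

+77 pp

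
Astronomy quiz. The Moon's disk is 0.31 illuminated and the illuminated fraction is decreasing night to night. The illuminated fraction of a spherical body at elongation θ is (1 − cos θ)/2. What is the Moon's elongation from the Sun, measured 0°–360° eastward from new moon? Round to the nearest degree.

From f = (1 − cos θ)/2: cos θ = 1 − 2×0.31 = 0.380; arccos → 67.7°.
Since the Moon is past full (waning), take the reflex angle: θ = 360° − 67.7° = 292.3°.

292°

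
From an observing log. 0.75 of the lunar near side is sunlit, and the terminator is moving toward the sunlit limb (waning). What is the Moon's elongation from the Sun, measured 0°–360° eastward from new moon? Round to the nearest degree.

240°

cos θ = 1 − 2f = -0.500, giving a principal value of 120.0°.
Waning ⇒ past full, so θ = 360° − 120.0° = 240.0°.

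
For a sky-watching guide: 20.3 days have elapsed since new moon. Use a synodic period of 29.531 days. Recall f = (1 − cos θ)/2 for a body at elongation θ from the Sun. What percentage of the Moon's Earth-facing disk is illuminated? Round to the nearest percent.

69%

Phase angle: θ = 360°·(20.3 d)/(29.531 d) = 247.5°.
cos 247.5° = (-0.383), so f = (1 − (-0.383))/2 = 0.692, so 69%.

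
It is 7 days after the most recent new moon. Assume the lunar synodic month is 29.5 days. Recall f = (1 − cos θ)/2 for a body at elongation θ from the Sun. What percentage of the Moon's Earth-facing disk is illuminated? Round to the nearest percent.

46%

Phase angle: θ = 360°·(7 d)/(29.5 d) = 85.4°.
cos 85.4° = 0.080, so f = (1 − 0.080)/2 = 0.460, so 46%.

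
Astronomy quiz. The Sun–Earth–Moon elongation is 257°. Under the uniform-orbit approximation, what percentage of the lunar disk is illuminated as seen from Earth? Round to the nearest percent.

cos 257° = (-0.225), so f = (1 − (-0.225))/2 = 0.612, i.e. 61%.

61%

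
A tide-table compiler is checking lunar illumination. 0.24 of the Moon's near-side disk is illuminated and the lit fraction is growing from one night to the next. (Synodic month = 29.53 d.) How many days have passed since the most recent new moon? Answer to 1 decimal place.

4.8 days

cos θ = 1 − 2f = 0.520, giving a principal value of 58.7°.
Before full moon the principal value applies: θ = 58.7°.
At 360°/29.53 d per day, 58.7° corresponds to 4.81 days.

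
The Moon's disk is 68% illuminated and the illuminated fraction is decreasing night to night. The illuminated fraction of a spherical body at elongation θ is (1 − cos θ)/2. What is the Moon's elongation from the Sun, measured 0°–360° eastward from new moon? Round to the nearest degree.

From f = (1 − cos θ)/2: cos θ = 1 − 2×0.68 = -0.360; arccos → 111.1°.
Waning ⇒ past full, so θ = 360° − 111.1° = 248.9°.

249°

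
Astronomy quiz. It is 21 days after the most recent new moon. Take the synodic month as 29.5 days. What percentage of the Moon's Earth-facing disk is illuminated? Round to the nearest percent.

62%

The Moon has covered 21/29.5 of its cycle, so θ ≈ 360° × 21/29.5 = 256.3°.
With cos θ = (-0.237), the lit fraction is (1 − (-0.237))/2 ≈ 0.619, so 62%.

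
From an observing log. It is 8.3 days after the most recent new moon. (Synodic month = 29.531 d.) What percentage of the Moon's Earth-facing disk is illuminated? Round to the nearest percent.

60%

Elongation θ = 360° × 8.3/29.531 ≈ 101.2°.
cos 101.2° = (-0.194), so f = (1 − (-0.194))/2 = 0.597, so 60%.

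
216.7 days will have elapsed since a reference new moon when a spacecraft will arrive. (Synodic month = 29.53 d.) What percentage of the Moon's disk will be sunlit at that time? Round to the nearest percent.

216.7/29.53 = 7.338 lunations, so 7 complete cycles and 9.99 d into the next.
Elongation θ = 360° × 9.99/29.53 ≈ 121.8°.
cos 121.8° = (-0.527), so f = (1 − (-0.527))/2 = 0.763, so 76%.

76%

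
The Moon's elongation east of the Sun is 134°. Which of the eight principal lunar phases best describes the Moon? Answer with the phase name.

waxing gibbous

The waxing gibbous sector spans roughly 112°–158°; 134° falls inside it.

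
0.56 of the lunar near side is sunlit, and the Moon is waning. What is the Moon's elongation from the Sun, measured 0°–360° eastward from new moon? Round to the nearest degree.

263°

Invert f = (1 − cos θ)/2 to get cos θ = 1 − 2(0.56) = -0.120, hence θ₀ = arccos -0.120 = 96.9°.
A waning Moon lies in 180°–360°, so θ = 360° − 96.9° = 263.1°.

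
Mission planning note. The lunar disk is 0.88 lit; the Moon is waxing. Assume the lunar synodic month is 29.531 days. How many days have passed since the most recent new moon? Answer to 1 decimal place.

11.4 days

Invert f = (1 − cos θ)/2 to get cos θ = 1 − 2(0.88) = -0.760, hence θ₀ = arccos -0.760 = 139.5°.
The Moon is waxing (0°–180°), so θ = 139.5° directly.
That fraction of the synodic month is 139.5/360 × 29.531 d ≈ 11.44 d.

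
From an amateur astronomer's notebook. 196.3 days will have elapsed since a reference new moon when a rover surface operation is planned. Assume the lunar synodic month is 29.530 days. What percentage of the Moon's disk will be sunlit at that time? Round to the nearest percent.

80%

196.3/29.530 = 6.647 lunations, so 6 complete cycles and 19.12 d into the next.
Phase angle: θ = 360°·(19.12 d)/(29.530 d) = 233.1°.
With cos θ = (-0.601), the lit fraction is (1 − (-0.601))/2 ≈ 0.800, so 80%.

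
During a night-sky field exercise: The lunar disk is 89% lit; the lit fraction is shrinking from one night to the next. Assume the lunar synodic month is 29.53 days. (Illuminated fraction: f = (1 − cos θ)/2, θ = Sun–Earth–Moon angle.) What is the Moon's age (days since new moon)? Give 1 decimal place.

From f = (1 − cos θ)/2: cos θ = 1 − 2×0.89 = -0.780; arccos → 141.3°.
Waning ⇒ past full, so θ = 360° − 141.3° = 218.7°.
Age = 29.53 × 218.7°/360° ≈ 17.94 days.

17.9 days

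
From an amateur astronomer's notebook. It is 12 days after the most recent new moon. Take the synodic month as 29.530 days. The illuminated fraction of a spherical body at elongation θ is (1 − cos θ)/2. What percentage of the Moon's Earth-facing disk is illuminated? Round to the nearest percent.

92%

The Moon has covered 12/29.530 of its cycle, so θ ≈ 360° × 12/29.530 = 146.3°.
Illuminated fraction = (1 − cos 146.3°)/2 = (1 − (-0.832))/2 ≈ 0.916, so 92%.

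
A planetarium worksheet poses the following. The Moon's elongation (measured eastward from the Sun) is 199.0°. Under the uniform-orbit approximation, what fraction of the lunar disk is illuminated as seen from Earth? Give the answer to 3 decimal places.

cos 199.0° = (-0.946), so f = (1 − (-0.946))/2 = 0.973.

0.973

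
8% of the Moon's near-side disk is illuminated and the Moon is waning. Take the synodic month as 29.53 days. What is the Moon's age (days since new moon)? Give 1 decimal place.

26.8 days

cos θ = 1 − 2f = 0.840, giving a principal value of 32.9°.
A waning Moon lies in 180°–360°, so θ = 360° − 32.9° = 327.1°.
Age = 29.53 × 327.1°/360° ≈ 26.83 days.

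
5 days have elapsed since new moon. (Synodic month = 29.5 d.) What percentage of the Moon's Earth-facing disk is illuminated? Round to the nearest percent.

26%

Elongation θ = 360° × 5/29.5 ≈ 61.0°.
With cos θ = 0.485, the lit fraction is (1 − 0.485)/2 ≈ 0.258, so 26%.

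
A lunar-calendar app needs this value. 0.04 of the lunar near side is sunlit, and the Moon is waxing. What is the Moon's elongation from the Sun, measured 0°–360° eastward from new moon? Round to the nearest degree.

Invert f = (1 − cos θ)/2 to get cos θ = 1 − 2(0.04) = 0.920, hence θ₀ = arccos 0.920 = 23.1°.
Waxing ⇒ before full, so θ = 23.1°.

23°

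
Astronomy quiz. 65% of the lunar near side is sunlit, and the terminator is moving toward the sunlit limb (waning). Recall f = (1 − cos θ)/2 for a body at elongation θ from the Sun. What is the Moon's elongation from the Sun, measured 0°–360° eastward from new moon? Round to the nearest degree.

253°

cos θ = 1 − 2f = -0.300, giving a principal value of 107.5°.
Since the Moon is past full (waning), take the reflex angle: θ = 360° − 107.5° = 252.5°.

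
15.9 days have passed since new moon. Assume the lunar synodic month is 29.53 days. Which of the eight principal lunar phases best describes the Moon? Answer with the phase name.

θ ≈ 360° × 15.9/29.53 = 194°, which falls in the full moon sector.

full moon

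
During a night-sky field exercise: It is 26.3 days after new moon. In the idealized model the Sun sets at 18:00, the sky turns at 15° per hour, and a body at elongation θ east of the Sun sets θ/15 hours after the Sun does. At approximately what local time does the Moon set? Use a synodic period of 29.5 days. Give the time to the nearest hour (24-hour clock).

15:00

Phase angle: θ = 360°·(26.3 d)/(29.5 d) = 320.9°.
Delay after the Sun = 320.9° / (15°/h) ≈ 21.40 h.
18:00 + 21.40 h ≈ 15:24 → 15:00 to the nearest hour.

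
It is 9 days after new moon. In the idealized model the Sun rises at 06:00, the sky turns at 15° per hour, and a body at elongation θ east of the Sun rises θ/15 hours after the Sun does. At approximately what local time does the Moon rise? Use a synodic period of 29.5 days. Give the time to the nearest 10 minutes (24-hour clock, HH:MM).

Elongation θ = 360° × 9/29.5 ≈ 109.8°.
Delay after the Sun = 109.8° / (15°/h) ≈ 7.32 h.
06:00 + 7.322 h ≈ 13:19 → 13:20 to the nearest ten minutes.

13:20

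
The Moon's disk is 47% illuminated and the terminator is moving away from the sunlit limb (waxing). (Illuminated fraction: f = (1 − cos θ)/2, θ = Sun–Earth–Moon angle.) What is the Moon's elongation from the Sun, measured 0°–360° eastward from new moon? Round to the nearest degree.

87°

From f = (1 − cos θ)/2: cos θ = 1 − 2×0.47 = 0.060; arccos → 86.6°.
Before full moon the principal value applies: θ = 86.6°.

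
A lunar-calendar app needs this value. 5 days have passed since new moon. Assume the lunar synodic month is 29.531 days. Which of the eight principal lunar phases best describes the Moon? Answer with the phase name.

At 5/29.531 of the cycle, θ ≈ 61° — the waxing crescent range.

waxing crescent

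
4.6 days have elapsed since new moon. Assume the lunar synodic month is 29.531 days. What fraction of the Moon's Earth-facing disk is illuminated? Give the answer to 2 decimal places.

Phase angle: θ = 360°·(4.6 d)/(29.531 d) = 56.1°.
With cos θ = 0.558, the lit fraction is (1 − 0.558)/2 ≈ 0.221.

0.22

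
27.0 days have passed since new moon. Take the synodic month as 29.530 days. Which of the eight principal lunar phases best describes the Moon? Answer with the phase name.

At 27.0/29.530 of the cycle, θ ≈ 329° — the waning crescent range.

waning crescent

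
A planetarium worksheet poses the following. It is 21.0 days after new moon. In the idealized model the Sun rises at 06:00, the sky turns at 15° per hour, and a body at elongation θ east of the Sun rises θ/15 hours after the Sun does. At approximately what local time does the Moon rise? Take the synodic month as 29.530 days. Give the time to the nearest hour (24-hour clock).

Phase angle: θ = 360°·(21.0 d)/(29.530 d) = 256.0°.
At 15° of sky rotation per hour, 256.0° corresponds to a 17.07 h lag.
06:00 + 17.07 h ≈ 23:04 → 23:00 to the nearest hour.

23:00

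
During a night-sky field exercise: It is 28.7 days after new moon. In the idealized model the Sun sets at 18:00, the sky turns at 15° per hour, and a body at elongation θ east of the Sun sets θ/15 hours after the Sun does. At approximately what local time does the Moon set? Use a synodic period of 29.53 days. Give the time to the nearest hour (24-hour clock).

Elongation θ = 360° × 28.7/29.53 ≈ 349.9°.
The Moon trails the Sun by θ/15 = 349.9/15 ≈ 23.33 hours.
18:00 + 23.33 h ≈ 17:20 → 17:00 to the nearest hour.

17:00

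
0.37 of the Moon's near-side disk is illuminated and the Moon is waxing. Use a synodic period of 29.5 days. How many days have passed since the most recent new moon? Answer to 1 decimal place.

From f = (1 − cos θ)/2: cos θ = 1 − 2×0.37 = 0.260; arccos → 74.9°.
Waxing ⇒ before full, so θ = 74.9°.
Age = 29.5 × 74.9°/360° ≈ 6.14 days.

6.1 days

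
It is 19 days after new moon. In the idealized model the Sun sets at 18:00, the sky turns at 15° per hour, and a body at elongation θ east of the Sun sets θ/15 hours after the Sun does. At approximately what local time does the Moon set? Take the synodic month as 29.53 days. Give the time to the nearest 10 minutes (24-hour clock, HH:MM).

09:30

Elongation θ = 360° × 19/29.53 ≈ 231.6°.
Delay after the Sun = 231.6° / (15°/h) ≈ 15.44 h.
18:00 + 15.442 h ≈ 09:27 → 09:30 to the nearest ten minutes.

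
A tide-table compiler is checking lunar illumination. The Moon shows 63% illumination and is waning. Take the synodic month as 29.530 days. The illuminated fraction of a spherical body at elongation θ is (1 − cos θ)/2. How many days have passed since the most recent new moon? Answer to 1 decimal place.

Invert f = (1 − cos θ)/2 to get cos θ = 1 − 2(0.63) = -0.260, hence θ₀ = arccos -0.260 = 105.1°.
Since the Moon is past full (waning), take the reflex angle: θ = 360° − 105.1° = 254.9°.
That fraction of the synodic month is 254.9/360 × 29.530 d ≈ 20.91 d.

20.9 days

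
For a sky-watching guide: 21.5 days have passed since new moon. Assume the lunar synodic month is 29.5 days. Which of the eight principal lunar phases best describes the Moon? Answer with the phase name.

θ ≈ 360° × 21.5/29.5 = 262°, which falls in the last quarter sector.

last quarter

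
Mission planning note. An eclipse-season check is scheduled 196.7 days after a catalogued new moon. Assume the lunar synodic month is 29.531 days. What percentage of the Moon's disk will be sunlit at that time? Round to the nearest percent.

77%

196.7 d spans 6 complete synodic months (6 × 29.531 = 177.19 d) plus 19.51 d.
Elongation θ = 360° × 19.51/29.531 ≈ 237.9°.
Illuminated fraction = (1 − cos 237.9°)/2 = (1 − (-0.532))/2 ≈ 0.766, so 77%.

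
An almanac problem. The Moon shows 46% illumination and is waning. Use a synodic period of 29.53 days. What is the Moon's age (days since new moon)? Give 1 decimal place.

From f = (1 − cos θ)/2: cos θ = 1 − 2×0.46 = 0.080; arccos → 85.4°.
Waning ⇒ past full, so θ = 360° − 85.4° = 274.6°.
At 360°/29.53 d per day, 274.6° corresponds to 22.52 days.

22.5 days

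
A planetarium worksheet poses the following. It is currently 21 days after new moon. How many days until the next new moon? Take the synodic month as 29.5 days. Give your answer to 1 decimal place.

8.5 days

The next new moon completes the synodic month: 29.5 − 21 = 8.500 days.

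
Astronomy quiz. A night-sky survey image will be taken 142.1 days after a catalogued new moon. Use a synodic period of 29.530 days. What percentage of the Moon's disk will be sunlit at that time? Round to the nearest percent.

31%

142.1/29.530 = 4.812 lunations, so 4 complete cycles and 23.98 d into the next.
Phase angle: θ = 360°·(23.98 d)/(29.530 d) = 292.3°.
With cos θ = 0.380, the lit fraction is (1 − 0.380)/2 ≈ 0.310, so 31%.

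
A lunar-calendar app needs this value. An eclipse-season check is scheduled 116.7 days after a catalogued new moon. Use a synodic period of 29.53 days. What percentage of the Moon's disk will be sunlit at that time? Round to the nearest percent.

2%

116.7/29.53 = 3.952 lunations, so 3 complete cycles and 28.11 d into the next.
The Moon has covered 28.11/29.53 of its cycle, so θ ≈ 360° × 28.11/29.53 = 342.7°.
cos 342.7° = 0.955, so f = (1 − 0.955)/2 = 0.023, so 2%.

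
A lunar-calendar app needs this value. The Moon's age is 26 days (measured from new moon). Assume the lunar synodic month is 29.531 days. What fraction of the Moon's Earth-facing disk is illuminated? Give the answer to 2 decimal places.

The Moon has covered 26/29.531 of its cycle, so θ ≈ 360° × 26/29.531 = 317.0°.
With cos θ = 0.731, the lit fraction is (1 − 0.731)/2 ≈ 0.135.

0.13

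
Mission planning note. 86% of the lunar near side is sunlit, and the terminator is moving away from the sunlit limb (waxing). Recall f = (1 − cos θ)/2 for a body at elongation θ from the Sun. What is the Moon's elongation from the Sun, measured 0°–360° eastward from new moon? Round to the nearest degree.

Invert f = (1 − cos θ)/2 to get cos θ = 1 − 2(0.86) = -0.720, hence θ₀ = arccos -0.720 = 136.1°.
The Moon is waxing (0°–180°), so θ = 136.1° directly.

136°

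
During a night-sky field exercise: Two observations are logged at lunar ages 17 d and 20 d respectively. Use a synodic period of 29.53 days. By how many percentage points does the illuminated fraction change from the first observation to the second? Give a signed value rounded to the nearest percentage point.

-22 pp

θ₁ = 360° × 17/29.53 = 207.2°, f₁ = (1 − cos θ₁)/2 = 0.945.
θ₂ = 360° × 20/29.53 = 243.8°, f₂ = (1 − cos θ₂)/2 = 0.721.
Change = f₂ − f₁ = -0.224 → -22 percentage points.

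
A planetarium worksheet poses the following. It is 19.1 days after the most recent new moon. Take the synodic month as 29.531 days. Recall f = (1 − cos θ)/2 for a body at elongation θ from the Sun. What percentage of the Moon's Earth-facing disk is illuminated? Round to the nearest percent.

80%

The Moon has covered 19.1/29.531 of its cycle, so θ ≈ 360° × 19.1/29.531 = 232.8°.
With cos θ = (-0.604), the lit fraction is (1 − (-0.604))/2 ≈ 0.802, so 80%.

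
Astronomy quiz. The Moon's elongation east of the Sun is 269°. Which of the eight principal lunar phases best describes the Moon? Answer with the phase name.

last quarter

The last quarter sector spans roughly 248°–292°; 269° falls inside it.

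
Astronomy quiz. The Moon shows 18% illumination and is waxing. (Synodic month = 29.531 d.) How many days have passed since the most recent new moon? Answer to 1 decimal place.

Invert f = (1 − cos θ)/2 to get cos θ = 1 − 2(0.18) = 0.640, hence θ₀ = arccos 0.640 = 50.2°.
Before full moon the principal value applies: θ = 50.2°.
That fraction of the synodic month is 50.2/360 × 29.531 d ≈ 4.12 d.

4.1 days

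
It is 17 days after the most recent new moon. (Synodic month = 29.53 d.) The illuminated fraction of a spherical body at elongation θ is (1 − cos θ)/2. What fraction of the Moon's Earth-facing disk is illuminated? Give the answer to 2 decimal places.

The Moon has covered 17/29.53 of its cycle, so θ ≈ 360° × 17/29.53 = 207.2°.
Illuminated fraction = (1 − cos 207.2°)/2 = (1 − (-0.889))/2 ≈ 0.945.

0.94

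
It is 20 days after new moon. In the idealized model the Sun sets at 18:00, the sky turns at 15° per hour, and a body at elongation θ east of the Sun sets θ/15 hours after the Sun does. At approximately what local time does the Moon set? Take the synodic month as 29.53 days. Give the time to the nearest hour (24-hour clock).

10:00

Elongation θ = 360° × 20/29.53 ≈ 243.8°.
At 15° of sky rotation per hour, 243.8° corresponds to a 16.25 h lag.
18:00 + 16.25 h ≈ 10:15 → 10:00 to the nearest hour.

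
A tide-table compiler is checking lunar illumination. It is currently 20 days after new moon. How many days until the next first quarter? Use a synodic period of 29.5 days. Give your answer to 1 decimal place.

16.9 days

First quarter occurs at elongation 90°, i.e. at age 29.5 × 90/360 = 7.375 d.
This lunation's first quarter (7.375 d) has passed, so add one period: 36.875 − 20 = 16.875 days.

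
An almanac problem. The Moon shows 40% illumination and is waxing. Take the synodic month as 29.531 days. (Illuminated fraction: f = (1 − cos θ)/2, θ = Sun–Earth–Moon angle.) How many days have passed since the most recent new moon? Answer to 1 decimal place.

6.4 days

Invert f = (1 − cos θ)/2 to get cos θ = 1 − 2(0.40) = 0.200, hence θ₀ = arccos 0.200 = 78.5°.
Waxing ⇒ before full, so θ = 78.5°.
At 360°/29.531 d per day, 78.5° corresponds to 6.44 days.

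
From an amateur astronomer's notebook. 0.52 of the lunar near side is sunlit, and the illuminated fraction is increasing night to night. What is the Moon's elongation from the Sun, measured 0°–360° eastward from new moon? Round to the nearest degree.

92°

Invert f = (1 − cos θ)/2 to get cos θ = 1 − 2(0.52) = -0.040, hence θ₀ = arccos -0.040 = 92.3°.
The Moon is waxing (0°–180°), so θ = 92.3° directly.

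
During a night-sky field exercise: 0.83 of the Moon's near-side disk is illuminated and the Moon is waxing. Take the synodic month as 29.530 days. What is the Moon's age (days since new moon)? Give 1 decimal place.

Invert f = (1 − cos θ)/2 to get cos θ = 1 − 2(0.83) = -0.660, hence θ₀ = arccos -0.660 = 131.3°.
Before full moon the principal value applies: θ = 131.3°.
That fraction of the synodic month is 131.3/360 × 29.530 d ≈ 10.77 d.

10.8 days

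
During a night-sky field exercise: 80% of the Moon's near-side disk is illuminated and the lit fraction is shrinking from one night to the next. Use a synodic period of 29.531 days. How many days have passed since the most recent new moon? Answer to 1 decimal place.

19.1 days

Invert f = (1 − cos θ)/2 to get cos θ = 1 − 2(0.80) = -0.600, hence θ₀ = arccos -0.600 = 126.9°.
A waning Moon lies in 180°–360°, so θ = 360° − 126.9° = 233.1°.
That fraction of the synodic month is 233.1/360 × 29.531 d ≈ 19.12 d.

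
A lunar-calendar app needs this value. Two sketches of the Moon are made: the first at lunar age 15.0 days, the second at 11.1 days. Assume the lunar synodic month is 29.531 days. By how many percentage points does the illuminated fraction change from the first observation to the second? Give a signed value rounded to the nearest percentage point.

-14 pp

First observation: θ = 360°·15.0/29.531 = 182.9°, so f = 0.999.
Second observation: θ = 135.3°, f = 0.855.
Δf = 0.855 − 0.999 = -0.144, i.e. -14 pp.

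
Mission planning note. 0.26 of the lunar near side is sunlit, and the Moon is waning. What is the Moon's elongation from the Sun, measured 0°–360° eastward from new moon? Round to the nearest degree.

From f = (1 − cos θ)/2: cos θ = 1 − 2×0.26 = 0.480; arccos → 61.3°.
Waning ⇒ past full, so θ = 360° − 61.3° = 298.7°.

299°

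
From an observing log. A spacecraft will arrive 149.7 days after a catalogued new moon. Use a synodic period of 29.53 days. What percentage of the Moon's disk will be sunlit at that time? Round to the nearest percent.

5%

Reduce mod P: 149.7 − 5×29.53 = 2.05 d into the current lunation.
The Moon has covered 2.05/29.53 of its cycle, so θ ≈ 360° × 2.05/29.53 = 25.0°.
With cos θ = 0.906, the lit fraction is (1 − 0.906)/2 ≈ 0.047, so 5%.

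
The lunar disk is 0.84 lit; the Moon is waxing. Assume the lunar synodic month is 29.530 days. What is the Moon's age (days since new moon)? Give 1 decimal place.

From f = (1 − cos θ)/2: cos θ = 1 − 2×0.84 = -0.680; arccos → 132.8°.
Before full moon the principal value applies: θ = 132.8°.
That fraction of the synodic month is 132.8/360 × 29.530 d ≈ 10.90 d.

10.9 days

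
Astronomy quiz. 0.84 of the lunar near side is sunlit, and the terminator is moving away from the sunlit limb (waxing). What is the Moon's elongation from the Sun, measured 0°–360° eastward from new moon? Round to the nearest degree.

133°

Invert f = (1 − cos θ)/2 to get cos θ = 1 − 2(0.84) = -0.680, hence θ₀ = arccos -0.680 = 132.8°.
The Moon is waxing (0°–180°), so θ = 132.8° directly.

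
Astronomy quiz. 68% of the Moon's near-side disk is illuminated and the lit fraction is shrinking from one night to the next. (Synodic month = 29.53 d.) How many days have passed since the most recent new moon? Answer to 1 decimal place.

20.4 days

From f = (1 − cos θ)/2: cos θ = 1 − 2×0.68 = -0.360; arccos → 111.1°.
Waning ⇒ past full, so θ = 360° − 111.1° = 248.9°.
Age = 29.53 × 248.9°/360° ≈ 20.42 days.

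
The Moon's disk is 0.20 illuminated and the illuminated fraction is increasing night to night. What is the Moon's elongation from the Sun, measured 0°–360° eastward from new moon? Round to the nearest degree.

cos θ = 1 − 2f = 0.600, giving a principal value of 53.1°.
Before full moon the principal value applies: θ = 53.1°.

53°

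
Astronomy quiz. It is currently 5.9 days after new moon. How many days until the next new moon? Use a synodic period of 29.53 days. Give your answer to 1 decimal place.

23.6 days

One full lunation from the last new moon is 29.53 d; remaining = 29.53 − 5.9 = 23.630 d.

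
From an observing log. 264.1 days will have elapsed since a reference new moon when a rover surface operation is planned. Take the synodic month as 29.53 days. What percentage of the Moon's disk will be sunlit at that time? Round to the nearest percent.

3%

Reduce mod P: 264.1 − 8×29.53 = 27.86 d into the current lunation.
Phase angle: θ = 360°·(27.86 d)/(29.53 d) = 339.6°.
Illuminated fraction = (1 − cos 339.6°)/2 = (1 − 0.938)/2 ≈ 0.031, so 3%.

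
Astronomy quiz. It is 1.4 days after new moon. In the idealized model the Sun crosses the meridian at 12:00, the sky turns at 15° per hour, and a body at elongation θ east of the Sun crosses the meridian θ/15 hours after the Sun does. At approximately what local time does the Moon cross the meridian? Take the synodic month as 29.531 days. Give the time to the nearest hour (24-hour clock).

Elongation θ = 360° × 1.4/29.531 ≈ 17.1°.
Delay after the Sun = 17.1° / (15°/h) ≈ 1.14 h.
12:00 + 1.14 h ≈ 13:08 → 13:00 to the nearest hour.

13:00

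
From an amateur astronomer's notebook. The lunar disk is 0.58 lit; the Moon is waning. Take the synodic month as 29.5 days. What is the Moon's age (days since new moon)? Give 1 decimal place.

From f = (1 − cos θ)/2: cos θ = 1 − 2×0.58 = -0.160; arccos → 99.2°.
Waning ⇒ past full, so θ = 360° − 99.2° = 260.8°.
At 360°/29.5 d per day, 260.8° corresponds to 21.37 days.

21.4 days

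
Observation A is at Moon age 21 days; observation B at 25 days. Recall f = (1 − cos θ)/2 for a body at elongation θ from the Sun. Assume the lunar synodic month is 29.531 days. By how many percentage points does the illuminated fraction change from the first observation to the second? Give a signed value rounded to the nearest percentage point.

-41 percentage points

θ₁ = 360° × 21/29.531 = 256.0°, f₁ = (1 − cos θ₁)/2 = 0.621.
θ₂ = 360° × 25/29.531 = 304.8°, f₂ = (1 − cos θ₂)/2 = 0.215.
Change = f₂ − f₁ = -0.406 → -41 percentage points.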